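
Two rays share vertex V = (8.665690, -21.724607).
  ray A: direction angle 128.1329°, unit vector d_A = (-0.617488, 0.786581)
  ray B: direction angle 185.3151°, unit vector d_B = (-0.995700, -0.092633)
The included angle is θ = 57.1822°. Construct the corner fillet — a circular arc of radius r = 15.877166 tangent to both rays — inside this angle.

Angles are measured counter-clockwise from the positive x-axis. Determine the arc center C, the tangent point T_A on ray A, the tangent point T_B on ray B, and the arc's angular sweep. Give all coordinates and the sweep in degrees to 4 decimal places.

bisector direction at 156.7240° = (-0.918612,0.395161)
center distance |VC| = r/sin(θ/2) = 15.877166/sin(28.5911°) = 33.177274
C = V + |VC|·bis = (-21.8114,-8.6143)
T_A = V + ((C−V)·d_A)·d_A = V + 29.1315·d_A = (-9.3227,1.1897)
T_B = V + ((C−V)·d_B)·d_B = V + 29.1315·d_B = (-20.3406,-24.4231)
sweep = 180° − θ = 122.8178°

center=(-21.8114,-8.6143) T_A=(-9.3227,1.1897) T_B=(-20.3406,-24.4231) sweep=122.8178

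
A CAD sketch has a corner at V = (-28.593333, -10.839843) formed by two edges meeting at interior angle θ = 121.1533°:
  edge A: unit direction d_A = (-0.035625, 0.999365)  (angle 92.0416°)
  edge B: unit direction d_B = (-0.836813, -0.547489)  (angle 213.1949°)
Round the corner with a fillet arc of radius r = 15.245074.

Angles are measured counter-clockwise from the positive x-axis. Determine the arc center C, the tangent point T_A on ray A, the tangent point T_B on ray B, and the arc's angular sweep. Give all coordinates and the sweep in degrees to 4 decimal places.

bisector direction at 152.6182° = (-0.887962,0.459917)
center distance |VC| = r/sin(θ/2) = 15.245074/sin(60.5767°) = 17.502680
C = V + |VC|·bis = (-44.1350,-2.7901)
T_A = V + ((C−V)·d_A)·d_A = V + 8.5983·d_A = (-28.8996,-2.2470)
T_B = V + ((C−V)·d_B)·d_B = V + 8.5983·d_B = (-35.7885,-15.5473)
sweep = 180° − θ = 58.8467°

center=(-44.1350,-2.7901) T_A=(-28.8996,-2.2470) T_B=(-35.7885,-15.5473) sweep=58.8467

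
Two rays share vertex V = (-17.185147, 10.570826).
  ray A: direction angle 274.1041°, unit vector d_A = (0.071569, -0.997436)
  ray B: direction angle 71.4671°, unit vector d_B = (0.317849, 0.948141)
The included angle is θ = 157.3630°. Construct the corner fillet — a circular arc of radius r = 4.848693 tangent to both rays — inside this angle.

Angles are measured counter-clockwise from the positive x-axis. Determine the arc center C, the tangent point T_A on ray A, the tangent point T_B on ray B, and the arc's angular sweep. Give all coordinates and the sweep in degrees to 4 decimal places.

bisector direction at 352.7856° = (0.992083,-0.125583)
center distance |VC| = r/sin(θ/2) = 4.848693/sin(78.6815°) = 4.944864
C = V + |VC|·bis = (-12.2794,9.9498)
T_A = V + ((C−V)·d_A)·d_A = V + 0.9705·d_A = (-17.1157,9.6028)
T_B = V + ((C−V)·d_B)·d_B = V + 0.9705·d_B = (-16.8767,11.4910)
sweep = 180° − θ = 22.6370°

center=(-12.2794,9.9498) T_A=(-17.1157,9.6028) T_B=(-16.8767,11.4910) sweep=22.6370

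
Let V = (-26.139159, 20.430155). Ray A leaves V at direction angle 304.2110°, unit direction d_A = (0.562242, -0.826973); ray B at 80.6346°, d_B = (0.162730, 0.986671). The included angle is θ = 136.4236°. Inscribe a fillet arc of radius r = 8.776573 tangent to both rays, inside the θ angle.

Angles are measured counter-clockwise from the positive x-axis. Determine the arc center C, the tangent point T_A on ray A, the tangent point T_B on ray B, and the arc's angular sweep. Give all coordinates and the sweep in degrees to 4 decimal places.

center=(-16.9087,22.4635) T_A=(-24.1667,17.5289) T_B=(-25.5683,23.8917) sweep=43.5764

bisector direction at 12.4228° = (0.976587,0.215124)
center distance |VC| = r/sin(θ/2) = 8.776573/sin(68.2118°) = 9.451787
C = V + |VC|·bis = (-16.9087,22.4635)
T_A = V + ((C−V)·d_A)·d_A = V + 3.5083·d_A = (-24.1667,17.5289)
T_B = V + ((C−V)·d_B)·d_B = V + 3.5083·d_B = (-25.5683,23.8917)
sweep = 180° − θ = 43.5764°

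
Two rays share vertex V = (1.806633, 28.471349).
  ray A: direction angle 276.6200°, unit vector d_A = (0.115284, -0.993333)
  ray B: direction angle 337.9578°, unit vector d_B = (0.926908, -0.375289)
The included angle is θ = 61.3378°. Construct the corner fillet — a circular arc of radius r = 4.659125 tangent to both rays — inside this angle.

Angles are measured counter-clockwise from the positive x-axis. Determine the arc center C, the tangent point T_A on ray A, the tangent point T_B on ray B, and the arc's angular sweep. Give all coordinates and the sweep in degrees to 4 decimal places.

center=(7.3404,21.2043) T_A=(2.7124,20.6672) T_B=(9.0890,25.5229) sweep=118.6622

bisector direction at 307.2889° = (0.605834,-0.795591)
center distance |VC| = r/sin(θ/2) = 4.659125/sin(30.6689°) = 9.134176
C = V + |VC|·bis = (7.3404,21.2043)
T_A = V + ((C−V)·d_A)·d_A = V + 7.8566·d_A = (2.7124,20.6672)
T_B = V + ((C−V)·d_B)·d_B = V + 7.8566·d_B = (9.0890,25.5229)
sweep = 180° − θ = 118.6622°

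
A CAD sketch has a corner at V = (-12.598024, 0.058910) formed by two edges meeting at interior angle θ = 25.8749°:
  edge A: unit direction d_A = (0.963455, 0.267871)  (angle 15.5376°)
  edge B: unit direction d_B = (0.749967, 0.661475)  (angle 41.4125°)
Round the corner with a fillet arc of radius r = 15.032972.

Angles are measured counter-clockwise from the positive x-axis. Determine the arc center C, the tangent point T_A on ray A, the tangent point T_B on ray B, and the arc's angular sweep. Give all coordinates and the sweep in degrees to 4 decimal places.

center=(46.4244,32.0722) T_A=(50.4512,17.5886) T_B=(36.4804,43.3464) sweep=154.1251

bisector direction at 28.4750° = (0.879025,0.476776)
center distance |VC| = r/sin(θ/2) = 15.032972/sin(12.9375°) = 67.145295
C = V + |VC|·bis = (46.4244,32.0722)
T_A = V + ((C−V)·d_A)·d_A = V + 65.4408·d_A = (50.4512,17.5886)
T_B = V + ((C−V)·d_B)·d_B = V + 65.4408·d_B = (36.4804,43.3464)
sweep = 180° − θ = 154.1251°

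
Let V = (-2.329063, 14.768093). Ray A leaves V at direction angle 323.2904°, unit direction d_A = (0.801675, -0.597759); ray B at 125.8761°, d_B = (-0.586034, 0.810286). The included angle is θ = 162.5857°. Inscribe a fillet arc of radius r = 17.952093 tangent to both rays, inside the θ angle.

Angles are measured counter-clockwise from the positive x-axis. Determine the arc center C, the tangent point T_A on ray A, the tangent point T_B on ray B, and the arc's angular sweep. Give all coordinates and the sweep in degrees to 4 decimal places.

center=(10.6061,27.5164) T_A=(-0.1250,13.1246) T_B=(-3.9403,16.9959) sweep=17.4143

bisector direction at 44.5833° = (0.712231,0.701945)
center distance |VC| = r/sin(θ/2) = 17.952093/sin(81.2929°) = 18.161403
C = V + |VC|·bis = (10.6061,27.5164)
T_A = V + ((C−V)·d_A)·d_A = V + 2.7493·d_A = (-0.1250,13.1246)
T_B = V + ((C−V)·d_B)·d_B = V + 2.7493·d_B = (-3.9403,16.9959)
sweep = 180° − θ = 17.4143°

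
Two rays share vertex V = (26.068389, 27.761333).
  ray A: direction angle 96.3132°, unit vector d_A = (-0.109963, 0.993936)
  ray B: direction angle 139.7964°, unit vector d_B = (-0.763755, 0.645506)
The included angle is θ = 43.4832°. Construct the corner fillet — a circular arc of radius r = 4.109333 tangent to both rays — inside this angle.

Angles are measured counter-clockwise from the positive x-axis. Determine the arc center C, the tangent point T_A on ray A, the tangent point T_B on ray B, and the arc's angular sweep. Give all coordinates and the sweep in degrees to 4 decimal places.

center=(20.8509,37.5515) T_A=(24.9353,38.0034) T_B=(18.1983,34.4130) sweep=136.5168

bisector direction at 118.0548° = (-0.470316,0.882498)
center distance |VC| = r/sin(θ/2) = 4.109333/sin(21.7416°) = 11.093675
C = V + |VC|·bis = (20.8509,37.5515)
T_A = V + ((C−V)·d_A)·d_A = V + 10.3045·d_A = (24.9353,38.0034)
T_B = V + ((C−V)·d_B)·d_B = V + 10.3045·d_B = (18.1983,34.4130)
sweep = 180° − θ = 136.5168°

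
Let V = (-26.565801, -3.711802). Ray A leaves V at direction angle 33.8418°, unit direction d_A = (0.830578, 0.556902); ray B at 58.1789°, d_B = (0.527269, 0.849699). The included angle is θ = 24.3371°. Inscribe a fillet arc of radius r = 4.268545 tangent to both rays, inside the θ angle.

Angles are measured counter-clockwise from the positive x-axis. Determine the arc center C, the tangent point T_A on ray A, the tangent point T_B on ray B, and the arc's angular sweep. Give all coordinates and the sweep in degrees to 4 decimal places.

center=(-12.5013,10.8577) T_A=(-10.1242,7.3123) T_B=(-16.1283,13.1083) sweep=155.6629

bisector direction at 46.0103° = (0.694528,0.719465)
center distance |VC| = r/sin(θ/2) = 4.268545/sin(12.1685°) = 20.250393
C = V + |VC|·bis = (-12.5013,10.8577)
T_A = V + ((C−V)·d_A)·d_A = V + 19.7954·d_A = (-10.1242,7.3123)
T_B = V + ((C−V)·d_B)·d_B = V + 19.7954·d_B = (-16.1283,13.1083)
sweep = 180° − θ = 155.6629°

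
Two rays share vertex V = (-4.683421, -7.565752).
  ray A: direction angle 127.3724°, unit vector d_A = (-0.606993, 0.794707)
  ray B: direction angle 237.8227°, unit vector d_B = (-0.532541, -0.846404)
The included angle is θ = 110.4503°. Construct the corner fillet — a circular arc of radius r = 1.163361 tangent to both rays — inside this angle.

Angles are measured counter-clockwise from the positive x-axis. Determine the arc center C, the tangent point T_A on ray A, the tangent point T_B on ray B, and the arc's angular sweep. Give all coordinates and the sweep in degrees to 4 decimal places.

center=(-6.0983,-7.6299) T_A=(-5.1737,-6.9238) T_B=(-5.1136,-8.2495) sweep=69.5497

bisector direction at 182.5975° = (-0.998973,-0.045320)
center distance |VC| = r/sin(θ/2) = 1.163361/sin(55.2251°) = 1.416315
C = V + |VC|·bis = (-6.0983,-7.6299)
T_A = V + ((C−V)·d_A)·d_A = V + 0.8078·d_A = (-5.1737,-6.9238)
T_B = V + ((C−V)·d_B)·d_B = V + 0.8078·d_B = (-5.1136,-8.2495)
sweep = 180° − θ = 69.5497°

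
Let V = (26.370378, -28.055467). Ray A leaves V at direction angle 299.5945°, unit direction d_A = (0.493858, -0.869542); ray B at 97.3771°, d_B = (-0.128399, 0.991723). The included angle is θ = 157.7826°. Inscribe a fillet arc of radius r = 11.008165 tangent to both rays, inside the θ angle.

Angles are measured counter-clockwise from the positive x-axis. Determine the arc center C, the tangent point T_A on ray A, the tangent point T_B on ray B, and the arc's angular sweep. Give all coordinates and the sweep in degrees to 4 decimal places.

bisector direction at 18.4858° = (0.948402,0.317070)
center distance |VC| = r/sin(θ/2) = 11.008165/sin(78.8913°) = 11.218359
C = V + |VC|·bis = (37.0099,-24.4985)
T_A = V + ((C−V)·d_A)·d_A = V + 2.1615·d_A = (27.4378,-29.9349)
T_B = V + ((C−V)·d_B)·d_B = V + 2.1615·d_B = (26.0928,-25.9119)
sweep = 180° − θ = 22.2174°

center=(37.0099,-24.4985) T_A=(27.4378,-29.9349) T_B=(26.0928,-25.9119) sweep=22.2174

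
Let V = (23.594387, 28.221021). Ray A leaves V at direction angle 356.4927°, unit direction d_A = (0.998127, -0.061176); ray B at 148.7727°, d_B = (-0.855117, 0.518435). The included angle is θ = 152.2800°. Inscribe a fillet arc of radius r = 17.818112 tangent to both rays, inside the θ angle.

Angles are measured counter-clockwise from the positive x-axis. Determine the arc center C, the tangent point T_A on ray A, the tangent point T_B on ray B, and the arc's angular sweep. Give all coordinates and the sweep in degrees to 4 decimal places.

center=(29.0725,45.7368) T_A=(27.9825,27.9521) T_B=(19.8350,30.5002) sweep=27.7200

bisector direction at 72.6327° = (0.298496,0.954411)
center distance |VC| = r/sin(θ/2) = 17.818112/sin(76.1400°) = 18.352463
C = V + |VC|·bis = (29.0725,45.7368)
T_A = V + ((C−V)·d_A)·d_A = V + 4.3963·d_A = (27.9825,27.9521)
T_B = V + ((C−V)·d_B)·d_B = V + 4.3963·d_B = (19.8350,30.5002)
sweep = 180° − θ = 27.7200°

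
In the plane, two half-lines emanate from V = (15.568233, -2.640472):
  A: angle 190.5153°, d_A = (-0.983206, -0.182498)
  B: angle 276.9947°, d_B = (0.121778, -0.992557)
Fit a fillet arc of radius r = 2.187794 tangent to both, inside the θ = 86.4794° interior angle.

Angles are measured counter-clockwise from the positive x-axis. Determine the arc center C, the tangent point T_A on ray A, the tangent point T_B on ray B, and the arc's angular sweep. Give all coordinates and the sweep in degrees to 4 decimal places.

bisector direction at 233.7550° = (-0.591239,-0.806496)
center distance |VC| = r/sin(θ/2) = 2.187794/sin(43.2397°) = 3.193617
C = V + |VC|·bis = (13.6800,-5.2161)
T_A = V + ((C−V)·d_A)·d_A = V + 2.3265·d_A = (13.2808,-3.0651)
T_B = V + ((C−V)·d_B)·d_B = V + 2.3265·d_B = (15.8516,-4.9497)
sweep = 180° − θ = 93.5206°

center=(13.6800,-5.2161) T_A=(13.2808,-3.0651) T_B=(15.8516,-4.9497) sweep=93.5206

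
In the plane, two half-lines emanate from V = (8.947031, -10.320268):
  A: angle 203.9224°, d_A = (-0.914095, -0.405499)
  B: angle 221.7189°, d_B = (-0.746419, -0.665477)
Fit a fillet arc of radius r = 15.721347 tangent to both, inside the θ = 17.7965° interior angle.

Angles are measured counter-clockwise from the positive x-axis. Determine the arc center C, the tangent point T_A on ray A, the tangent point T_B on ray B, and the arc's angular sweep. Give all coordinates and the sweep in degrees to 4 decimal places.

bisector direction at 212.8207° = (-0.840371,-0.542011)
center distance |VC| = r/sin(θ/2) = 15.721347/sin(8.8983°) = 101.637740
C = V + |VC|·bis = (-76.4664,-65.4091)
T_A = V + ((C−V)·d_A)·d_A = V + 100.4145·d_A = (-82.8414,-51.0382)
T_B = V + ((C−V)·d_B)·d_B = V + 100.4145·d_B = (-66.0042,-77.1438)
sweep = 180° − θ = 162.2035°

center=(-76.4664,-65.4091) T_A=(-82.8414,-51.0382) T_B=(-66.0042,-77.1438) sweep=162.2035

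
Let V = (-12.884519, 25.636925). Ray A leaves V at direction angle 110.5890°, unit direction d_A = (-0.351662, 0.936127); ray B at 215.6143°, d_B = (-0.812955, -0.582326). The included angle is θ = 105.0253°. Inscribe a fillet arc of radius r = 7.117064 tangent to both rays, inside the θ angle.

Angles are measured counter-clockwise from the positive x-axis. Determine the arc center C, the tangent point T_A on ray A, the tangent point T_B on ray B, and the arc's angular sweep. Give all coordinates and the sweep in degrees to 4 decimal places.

bisector direction at 163.1017° = (-0.956822,0.290675)
center distance |VC| = r/sin(θ/2) = 7.117064/sin(52.5127°) = 8.969344
C = V + |VC|·bis = (-21.4666,28.2441)
T_A = V + ((C−V)·d_A)·d_A = V + 5.4586·d_A = (-14.8041,30.7469)
T_B = V + ((C−V)·d_B)·d_B = V + 5.4586·d_B = (-17.3221,22.4582)
sweep = 180° − θ = 74.9747°

center=(-21.4666,28.2441) T_A=(-14.8041,30.7469) T_B=(-17.3221,22.4582) sweep=74.9747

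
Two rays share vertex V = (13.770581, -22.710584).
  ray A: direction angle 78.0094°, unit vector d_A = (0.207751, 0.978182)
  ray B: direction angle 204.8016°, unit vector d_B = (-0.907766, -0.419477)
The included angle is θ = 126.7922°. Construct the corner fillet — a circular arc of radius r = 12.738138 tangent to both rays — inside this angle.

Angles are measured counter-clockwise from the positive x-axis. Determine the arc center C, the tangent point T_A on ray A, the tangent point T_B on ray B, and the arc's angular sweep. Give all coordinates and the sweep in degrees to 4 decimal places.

center=(2.6358,-13.8235) T_A=(15.0960,-16.4699) T_B=(7.9792,-25.3868) sweep=53.2078

bisector direction at 141.4055° = (-0.781580,0.623805)
center distance |VC| = r/sin(θ/2) = 12.738138/sin(63.3961°) = 14.246504
C = V + |VC|·bis = (2.6358,-13.8235)
T_A = V + ((C−V)·d_A)·d_A = V + 6.3799·d_A = (15.0960,-16.4699)
T_B = V + ((C−V)·d_B)·d_B = V + 6.3799·d_B = (7.9792,-25.3868)
sweep = 180° − θ = 53.2078°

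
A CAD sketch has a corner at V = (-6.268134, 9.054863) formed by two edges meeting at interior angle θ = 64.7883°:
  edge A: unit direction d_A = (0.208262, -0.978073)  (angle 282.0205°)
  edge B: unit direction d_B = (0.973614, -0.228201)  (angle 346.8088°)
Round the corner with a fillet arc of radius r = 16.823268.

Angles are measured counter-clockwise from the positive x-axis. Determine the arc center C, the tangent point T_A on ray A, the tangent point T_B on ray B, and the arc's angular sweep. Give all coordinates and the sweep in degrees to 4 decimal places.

center=(15.7084,-13.3753) T_A=(-0.7460,-16.8790) T_B=(19.5474,3.0041) sweep=115.2117

bisector direction at 314.4146° = (0.699846,-0.714294)
center distance |VC| = r/sin(θ/2) = 16.823268/sin(32.3942°) = 31.401892
C = V + |VC|·bis = (15.7084,-13.3753)
T_A = V + ((C−V)·d_A)·d_A = V + 26.5152·d_A = (-0.7460,-16.8790)
T_B = V + ((C−V)·d_B)·d_B = V + 26.5152·d_B = (19.5474,3.0041)
sweep = 180° − θ = 115.2117°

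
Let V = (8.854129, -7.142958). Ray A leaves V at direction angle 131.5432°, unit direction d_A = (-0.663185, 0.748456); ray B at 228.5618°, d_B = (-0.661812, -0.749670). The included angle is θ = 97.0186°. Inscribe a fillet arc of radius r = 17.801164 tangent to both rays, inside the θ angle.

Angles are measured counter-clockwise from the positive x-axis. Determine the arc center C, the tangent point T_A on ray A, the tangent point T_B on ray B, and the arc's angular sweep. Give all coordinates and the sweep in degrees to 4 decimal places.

center=(-14.9104,-7.1647) T_A=(-1.5870,4.6407) T_B=(-1.5654,-18.9458) sweep=82.9814

bisector direction at 180.0525° = (-1.000000,-0.000916)
center distance |VC| = r/sin(θ/2) = 17.801164/sin(48.5093°) = 23.764567
C = V + |VC|·bis = (-14.9104,-7.1647)
T_A = V + ((C−V)·d_A)·d_A = V + 15.7440·d_A = (-1.5870,4.6407)
T_B = V + ((C−V)·d_B)·d_B = V + 15.7440·d_B = (-1.5654,-18.9458)
sweep = 180° − θ = 82.9814°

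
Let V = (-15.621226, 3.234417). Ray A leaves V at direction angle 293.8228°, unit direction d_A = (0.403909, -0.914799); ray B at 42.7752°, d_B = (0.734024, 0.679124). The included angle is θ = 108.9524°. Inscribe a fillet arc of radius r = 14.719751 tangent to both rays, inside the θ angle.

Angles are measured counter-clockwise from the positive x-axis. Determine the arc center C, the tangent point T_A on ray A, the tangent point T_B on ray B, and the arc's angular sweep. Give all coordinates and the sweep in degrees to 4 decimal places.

bisector direction at 348.2990° = (0.979219,-0.202804)
center distance |VC| = r/sin(θ/2) = 14.719751/sin(54.4762°) = 18.086027
C = V + |VC|·bis = (2.0890,-0.4335)
T_A = V + ((C−V)·d_A)·d_A = V + 10.5087·d_A = (-11.3767,-6.3790)
T_B = V + ((C−V)·d_B)·d_B = V + 10.5087·d_B = (-7.9076,10.3711)
sweep = 180° − θ = 71.0476°

center=(2.0890,-0.4335) T_A=(-11.3767,-6.3790) T_B=(-7.9076,10.3711) sweep=71.0476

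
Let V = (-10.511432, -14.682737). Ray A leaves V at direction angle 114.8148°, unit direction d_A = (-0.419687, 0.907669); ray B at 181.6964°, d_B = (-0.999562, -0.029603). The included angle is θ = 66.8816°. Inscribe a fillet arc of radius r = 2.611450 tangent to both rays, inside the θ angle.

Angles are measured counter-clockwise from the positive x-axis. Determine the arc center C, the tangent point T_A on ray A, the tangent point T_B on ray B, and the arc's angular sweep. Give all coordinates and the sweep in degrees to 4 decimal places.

bisector direction at 148.2556° = (-0.850404,0.526131)
center distance |VC| = r/sin(θ/2) = 2.611450/sin(33.4408°) = 4.738828
C = V + |VC|·bis = (-14.5413,-12.1895)
T_A = V + ((C−V)·d_A)·d_A = V + 3.9543·d_A = (-12.1710,-11.0935)
T_B = V + ((C−V)·d_B)·d_B = V + 3.9543·d_B = (-14.4640,-14.7998)
sweep = 180° − θ = 113.1184°

center=(-14.5413,-12.1895) T_A=(-12.1710,-11.0935) T_B=(-14.4640,-14.7998) sweep=113.1184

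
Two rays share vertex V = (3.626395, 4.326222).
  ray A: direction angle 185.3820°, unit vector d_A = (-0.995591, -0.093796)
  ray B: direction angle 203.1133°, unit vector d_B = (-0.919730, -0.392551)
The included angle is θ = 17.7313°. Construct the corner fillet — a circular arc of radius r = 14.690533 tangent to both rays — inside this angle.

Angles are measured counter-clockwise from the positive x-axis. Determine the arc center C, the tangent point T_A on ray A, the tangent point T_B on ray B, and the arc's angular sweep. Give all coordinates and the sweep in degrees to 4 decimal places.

bisector direction at 194.2477° = (-0.969241,-0.246114)
center distance |VC| = r/sin(θ/2) = 14.690533/sin(8.8657°) = 95.319999
C = V + |VC|·bis = (-88.7617,-19.1333)
T_A = V + ((C−V)·d_A)·d_A = V + 94.1812·d_A = (-90.1396,-4.5076)
T_B = V + ((C−V)·d_B)·d_B = V + 94.1812·d_B = (-82.9949,-32.6447)
sweep = 180° − θ = 162.2687°

center=(-88.7617,-19.1333) T_A=(-90.1396,-4.5076) T_B=(-82.9949,-32.6447) sweep=162.2687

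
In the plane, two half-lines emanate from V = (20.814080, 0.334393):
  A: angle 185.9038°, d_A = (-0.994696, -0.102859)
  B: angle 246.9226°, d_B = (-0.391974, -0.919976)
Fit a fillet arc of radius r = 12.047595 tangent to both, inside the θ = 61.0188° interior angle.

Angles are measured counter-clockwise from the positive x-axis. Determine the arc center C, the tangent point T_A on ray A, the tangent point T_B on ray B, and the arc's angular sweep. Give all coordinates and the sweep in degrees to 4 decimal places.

bisector direction at 216.4132° = (-0.804757,-0.593604)
center distance |VC| = r/sin(θ/2) = 12.047595/sin(30.5094°) = 23.730700
C = V + |VC|·bis = (1.7166,-13.7523)
T_A = V + ((C−V)·d_A)·d_A = V + 20.4451·d_A = (0.4774,-1.7686)
T_B = V + ((C−V)·d_B)·d_B = V + 20.4451·d_B = (12.8001,-18.4746)
sweep = 180° − θ = 118.9812°

center=(1.7166,-13.7523) T_A=(0.4774,-1.7686) T_B=(12.8001,-18.4746) sweep=118.9812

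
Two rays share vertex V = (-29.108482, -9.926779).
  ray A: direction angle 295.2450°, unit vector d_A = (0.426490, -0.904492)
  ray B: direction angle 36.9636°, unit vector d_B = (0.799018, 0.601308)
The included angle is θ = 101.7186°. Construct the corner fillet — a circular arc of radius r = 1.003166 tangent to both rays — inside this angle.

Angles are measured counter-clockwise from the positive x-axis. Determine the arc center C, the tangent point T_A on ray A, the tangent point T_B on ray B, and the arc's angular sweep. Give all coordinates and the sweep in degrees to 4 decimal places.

bisector direction at 346.1043° = (0.970735,-0.240155)
center distance |VC| = r/sin(θ/2) = 1.003166/sin(50.8593°) = 1.293409
C = V + |VC|·bis = (-27.8529,-10.2374)
T_A = V + ((C−V)·d_A)·d_A = V + 0.8164·d_A = (-28.7603,-10.6652)
T_B = V + ((C−V)·d_B)·d_B = V + 0.8164·d_B = (-28.4561,-9.4359)
sweep = 180° − θ = 78.2814°

center=(-27.8529,-10.2374) T_A=(-28.7603,-10.6652) T_B=(-28.4561,-9.4359) sweep=78.2814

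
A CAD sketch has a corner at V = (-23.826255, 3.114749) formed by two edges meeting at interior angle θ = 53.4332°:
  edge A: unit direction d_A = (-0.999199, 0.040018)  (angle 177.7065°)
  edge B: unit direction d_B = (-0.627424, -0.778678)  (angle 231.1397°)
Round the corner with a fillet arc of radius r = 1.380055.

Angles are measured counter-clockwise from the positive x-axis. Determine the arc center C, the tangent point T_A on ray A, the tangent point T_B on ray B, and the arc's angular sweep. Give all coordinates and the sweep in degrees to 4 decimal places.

center=(-26.6212,1.8455) T_A=(-26.5660,3.2245) T_B=(-25.5466,0.9796) sweep=126.5668

bisector direction at 204.4231° = (-0.910517,-0.413472)
center distance |VC| = r/sin(θ/2) = 1.380055/sin(26.7166°) = 3.069669
C = V + |VC|·bis = (-26.6212,1.8455)
T_A = V + ((C−V)·d_A)·d_A = V + 2.7420·d_A = (-26.5660,3.2245)
T_B = V + ((C−V)·d_B)·d_B = V + 2.7420·d_B = (-25.5466,0.9796)
sweep = 180° − θ = 126.5668°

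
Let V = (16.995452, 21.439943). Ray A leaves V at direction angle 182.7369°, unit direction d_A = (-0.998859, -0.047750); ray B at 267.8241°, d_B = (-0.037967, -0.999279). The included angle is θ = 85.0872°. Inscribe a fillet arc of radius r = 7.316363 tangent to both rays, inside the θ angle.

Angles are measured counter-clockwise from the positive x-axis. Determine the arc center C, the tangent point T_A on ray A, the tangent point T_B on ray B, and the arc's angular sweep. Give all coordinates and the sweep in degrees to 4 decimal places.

bisector direction at 225.2805° = (-0.703637,-0.710560)
center distance |VC| = r/sin(θ/2) = 7.316363/sin(42.5436°) = 10.820604
C = V + |VC|·bis = (9.3817,13.7513)
T_A = V + ((C−V)·d_A)·d_A = V + 7.9722·d_A = (9.0323,21.0593)
T_B = V + ((C−V)·d_B)·d_B = V + 7.9722·d_B = (16.6928,13.4735)
sweep = 180° − θ = 94.9128°

center=(9.3817,13.7513) T_A=(9.0323,21.0593) T_B=(16.6928,13.4735) sweep=94.9128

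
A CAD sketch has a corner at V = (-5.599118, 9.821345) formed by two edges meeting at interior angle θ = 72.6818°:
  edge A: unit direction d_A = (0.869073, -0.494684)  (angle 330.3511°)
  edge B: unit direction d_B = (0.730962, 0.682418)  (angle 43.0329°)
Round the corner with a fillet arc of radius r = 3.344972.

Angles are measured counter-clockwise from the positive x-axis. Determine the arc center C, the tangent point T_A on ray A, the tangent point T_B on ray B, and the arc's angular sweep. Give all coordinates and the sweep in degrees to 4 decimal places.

bisector direction at 6.6920° = (0.993187,0.116532)
center distance |VC| = r/sin(θ/2) = 3.344972/sin(36.3409°) = 5.644681
C = V + |VC|·bis = (0.0071,10.4791)
T_A = V + ((C−V)·d_A)·d_A = V + 4.5468·d_A = (-1.6476,7.5721)
T_B = V + ((C−V)·d_B)·d_B = V + 4.5468·d_B = (-2.2756,12.9242)
sweep = 180° − θ = 107.3182°

center=(0.0071,10.4791) T_A=(-1.6476,7.5721) T_B=(-2.2756,12.9242) sweep=107.3182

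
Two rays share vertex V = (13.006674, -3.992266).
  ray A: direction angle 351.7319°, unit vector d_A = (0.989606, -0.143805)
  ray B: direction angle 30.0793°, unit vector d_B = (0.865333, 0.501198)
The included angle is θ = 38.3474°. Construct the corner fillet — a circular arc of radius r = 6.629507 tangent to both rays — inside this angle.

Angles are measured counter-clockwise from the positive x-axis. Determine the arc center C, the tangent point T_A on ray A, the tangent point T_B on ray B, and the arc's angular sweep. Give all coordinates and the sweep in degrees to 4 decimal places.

bisector direction at 10.9056° = (0.981940,0.189191)
center distance |VC| = r/sin(θ/2) = 6.629507/sin(19.1737°) = 20.185257
C = V + |VC|·bis = (32.8274,-0.1734)
T_A = V + ((C−V)·d_A)·d_A = V + 19.0655·d_A = (31.8740,-6.7340)
T_B = V + ((C−V)·d_B)·d_B = V + 19.0655·d_B = (29.5047,5.5633)
sweep = 180° − θ = 141.6526°

center=(32.8274,-0.1734) T_A=(31.8740,-6.7340) T_B=(29.5047,5.5633) sweep=141.6526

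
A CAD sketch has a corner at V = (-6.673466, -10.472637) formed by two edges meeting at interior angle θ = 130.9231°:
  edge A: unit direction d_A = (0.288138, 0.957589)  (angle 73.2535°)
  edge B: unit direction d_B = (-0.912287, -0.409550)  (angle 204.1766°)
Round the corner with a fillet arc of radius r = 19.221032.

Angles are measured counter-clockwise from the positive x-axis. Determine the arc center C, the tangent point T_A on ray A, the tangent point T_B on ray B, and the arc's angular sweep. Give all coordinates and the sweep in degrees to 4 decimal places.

bisector direction at 138.7151° = (-0.751437,0.659804)
center distance |VC| = r/sin(θ/2) = 19.221032/sin(65.4616°) = 21.129379
C = V + |VC|·bis = (-22.5509,3.4686)
T_A = V + ((C−V)·d_A)·d_A = V + 8.7751·d_A = (-4.1450,-2.0697)
T_B = V + ((C−V)·d_B)·d_B = V + 8.7751·d_B = (-14.6789,-14.0665)
sweep = 180° − θ = 49.0769°

center=(-22.5509,3.4686) T_A=(-4.1450,-2.0697) T_B=(-14.6789,-14.0665) sweep=49.0769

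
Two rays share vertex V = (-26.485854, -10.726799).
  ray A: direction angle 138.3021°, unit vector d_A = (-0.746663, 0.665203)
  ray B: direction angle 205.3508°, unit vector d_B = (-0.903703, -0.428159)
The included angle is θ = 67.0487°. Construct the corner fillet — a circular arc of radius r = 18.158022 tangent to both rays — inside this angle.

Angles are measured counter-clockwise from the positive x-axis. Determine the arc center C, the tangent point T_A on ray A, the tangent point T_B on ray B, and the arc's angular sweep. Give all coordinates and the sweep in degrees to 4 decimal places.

bisector direction at 171.8264° = (-0.989842,0.142172)
center distance |VC| = r/sin(θ/2) = 18.158022/sin(33.5243°) = 32.877616
C = V + |VC|·bis = (-59.0295,-6.0525)
T_A = V + ((C−V)·d_A)·d_A = V + 27.4085·d_A = (-46.9507,7.5054)
T_B = V + ((C−V)·d_B)·d_B = V + 27.4085·d_B = (-51.2550,-22.4620)
sweep = 180° − θ = 112.9513°

center=(-59.0295,-6.0525) T_A=(-46.9507,7.5054) T_B=(-51.2550,-22.4620) sweep=112.9513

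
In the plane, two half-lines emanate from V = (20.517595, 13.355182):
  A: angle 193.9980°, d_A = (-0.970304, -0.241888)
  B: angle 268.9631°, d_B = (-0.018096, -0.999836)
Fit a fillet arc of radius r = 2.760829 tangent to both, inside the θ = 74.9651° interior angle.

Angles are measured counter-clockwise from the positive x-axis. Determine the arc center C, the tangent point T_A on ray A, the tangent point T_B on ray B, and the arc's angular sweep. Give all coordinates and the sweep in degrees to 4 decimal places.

center=(17.6921,9.8055) T_A=(17.0243,12.4843) T_B=(20.4524,9.7555) sweep=105.0349

bisector direction at 231.4805° = (-0.622780,-0.782397)
center distance |VC| = r/sin(θ/2) = 2.760829/sin(37.4826°) = 4.536959
C = V + |VC|·bis = (17.6921,9.8055)
T_A = V + ((C−V)·d_A)·d_A = V + 3.6003·d_A = (17.0243,12.4843)
T_B = V + ((C−V)·d_B)·d_B = V + 3.6003·d_B = (20.4524,9.7555)
sweep = 180° − θ = 105.0349°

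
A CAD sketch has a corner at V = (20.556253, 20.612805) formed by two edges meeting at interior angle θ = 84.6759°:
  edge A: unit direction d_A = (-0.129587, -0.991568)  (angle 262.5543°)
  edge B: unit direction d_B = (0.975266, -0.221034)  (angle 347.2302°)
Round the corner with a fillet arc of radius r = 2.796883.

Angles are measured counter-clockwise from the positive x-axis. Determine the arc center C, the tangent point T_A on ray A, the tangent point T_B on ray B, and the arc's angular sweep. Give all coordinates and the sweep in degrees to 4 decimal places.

bisector direction at 304.8922° = (0.572035,-0.820229)
center distance |VC| = r/sin(θ/2) = 2.796883/sin(42.3379°) = 4.152745
C = V + |VC|·bis = (22.9318,17.2066)
T_A = V + ((C−V)·d_A)·d_A = V + 3.0696·d_A = (20.1585,17.5690)
T_B = V + ((C−V)·d_B)·d_B = V + 3.0696·d_B = (23.5500,19.9343)
sweep = 180° − θ = 95.3241°

center=(22.9318,17.2066) T_A=(20.1585,17.5690) T_B=(23.5500,19.9343) sweep=95.3241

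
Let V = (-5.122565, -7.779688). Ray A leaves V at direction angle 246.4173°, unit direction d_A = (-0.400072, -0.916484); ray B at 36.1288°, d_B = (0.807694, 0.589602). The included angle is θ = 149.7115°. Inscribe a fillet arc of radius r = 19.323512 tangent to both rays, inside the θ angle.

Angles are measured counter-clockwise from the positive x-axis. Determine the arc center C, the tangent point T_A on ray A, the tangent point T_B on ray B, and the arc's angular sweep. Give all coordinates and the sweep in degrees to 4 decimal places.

bisector direction at 321.2731° = (0.780136,-0.625610)
center distance |VC| = r/sin(θ/2) = 19.323512/sin(74.8558°) = 20.018740
C = V + |VC|·bis = (10.4948,-20.3036)
T_A = V + ((C−V)·d_A)·d_A = V + 5.2299·d_A = (-7.2149,-12.5728)
T_B = V + ((C−V)·d_B)·d_B = V + 5.2299·d_B = (-0.8984,-4.6961)
sweep = 180° − θ = 30.2885°

center=(10.4948,-20.3036) T_A=(-7.2149,-12.5728) T_B=(-0.8984,-4.6961) sweep=30.2885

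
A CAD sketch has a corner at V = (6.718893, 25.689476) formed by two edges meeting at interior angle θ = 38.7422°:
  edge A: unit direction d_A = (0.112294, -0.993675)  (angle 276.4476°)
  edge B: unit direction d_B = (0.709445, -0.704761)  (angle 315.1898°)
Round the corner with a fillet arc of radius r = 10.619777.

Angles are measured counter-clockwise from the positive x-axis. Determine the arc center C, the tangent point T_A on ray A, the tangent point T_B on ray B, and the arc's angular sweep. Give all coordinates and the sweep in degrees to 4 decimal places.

bisector direction at 295.8187° = (0.435525,-0.900177)
center distance |VC| = r/sin(θ/2) = 10.619777/sin(19.3711°) = 32.017627
C = V + |VC|·bis = (20.6634,-3.1320)
T_A = V + ((C−V)·d_A)·d_A = V + 30.2051·d_A = (10.1108,-4.3246)
T_B = V + ((C−V)·d_B)·d_B = V + 30.2051·d_B = (28.1478,4.4021)
sweep = 180° − θ = 141.2578°

center=(20.6634,-3.1320) T_A=(10.1108,-4.3246) T_B=(28.1478,4.4021) sweep=141.2578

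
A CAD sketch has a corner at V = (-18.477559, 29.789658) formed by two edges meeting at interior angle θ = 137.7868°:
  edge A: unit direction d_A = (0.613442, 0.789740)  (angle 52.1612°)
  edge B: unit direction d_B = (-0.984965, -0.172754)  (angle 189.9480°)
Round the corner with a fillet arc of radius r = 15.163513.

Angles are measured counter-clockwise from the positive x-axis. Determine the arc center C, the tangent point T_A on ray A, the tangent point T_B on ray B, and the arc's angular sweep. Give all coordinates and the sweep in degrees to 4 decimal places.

bisector direction at 121.0546° = (-0.515855,0.856676)
center distance |VC| = r/sin(θ/2) = 15.163513/sin(68.8934°) = 16.253958
C = V + |VC|·bis = (-26.8622,43.7140)
T_A = V + ((C−V)·d_A)·d_A = V + 5.8531·d_A = (-14.8870,34.4121)
T_B = V + ((C−V)·d_B)·d_B = V + 5.8531·d_B = (-24.2427,28.7785)
sweep = 180° − θ = 42.2132°

center=(-26.8622,43.7140) T_A=(-14.8870,34.4121) T_B=(-24.2427,28.7785) sweep=42.2132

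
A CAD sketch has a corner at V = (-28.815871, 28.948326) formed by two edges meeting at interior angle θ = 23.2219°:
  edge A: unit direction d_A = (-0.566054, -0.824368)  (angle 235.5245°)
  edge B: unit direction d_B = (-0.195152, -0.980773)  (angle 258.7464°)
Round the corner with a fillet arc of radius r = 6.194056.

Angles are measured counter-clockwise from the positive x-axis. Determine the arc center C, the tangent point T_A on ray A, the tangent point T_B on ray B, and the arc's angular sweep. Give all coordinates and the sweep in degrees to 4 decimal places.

center=(-40.7739,0.5909) T_A=(-45.8800,4.0971) T_B=(-34.6989,-0.6179) sweep=156.7781

bisector direction at 247.1354° = (-0.388554,-0.921426)
center distance |VC| = r/sin(θ/2) = 6.194056/sin(11.6110°) = 30.775605
C = V + |VC|·bis = (-40.7739,0.5909)
T_A = V + ((C−V)·d_A)·d_A = V + 30.1458·d_A = (-45.8800,4.0971)
T_B = V + ((C−V)·d_B)·d_B = V + 30.1458·d_B = (-34.6989,-0.6179)
sweep = 180° − θ = 156.7781°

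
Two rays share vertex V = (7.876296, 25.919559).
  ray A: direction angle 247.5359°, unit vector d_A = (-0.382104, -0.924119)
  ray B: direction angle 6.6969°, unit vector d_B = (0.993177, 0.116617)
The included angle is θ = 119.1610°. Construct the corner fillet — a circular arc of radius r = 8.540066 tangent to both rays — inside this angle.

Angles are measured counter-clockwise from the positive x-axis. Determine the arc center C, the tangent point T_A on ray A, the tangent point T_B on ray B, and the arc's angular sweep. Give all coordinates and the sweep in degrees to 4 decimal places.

center=(13.8523,18.0225) T_A=(5.9603,21.2857) T_B=(12.8564,26.5043) sweep=60.8390

bisector direction at 307.1164° = (0.603436,-0.797411)
center distance |VC| = r/sin(θ/2) = 8.540066/sin(59.5805°) = 9.903347
C = V + |VC|·bis = (13.8523,18.0225)
T_A = V + ((C−V)·d_A)·d_A = V + 5.0143·d_A = (5.9603,21.2857)
T_B = V + ((C−V)·d_B)·d_B = V + 5.0143·d_B = (12.8564,26.5043)
sweep = 180° − θ = 60.8390°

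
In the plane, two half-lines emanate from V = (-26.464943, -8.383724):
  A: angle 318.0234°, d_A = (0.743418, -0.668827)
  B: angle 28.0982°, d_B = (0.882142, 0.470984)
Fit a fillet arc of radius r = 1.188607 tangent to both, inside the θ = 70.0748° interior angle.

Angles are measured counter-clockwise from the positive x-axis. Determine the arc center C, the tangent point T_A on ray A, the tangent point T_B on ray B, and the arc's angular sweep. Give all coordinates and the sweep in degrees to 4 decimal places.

center=(-24.4098,-8.6339) T_A=(-25.2047,-9.5175) T_B=(-24.9696,-7.5853) sweep=109.9252

bisector direction at 353.0608° = (0.992675,-0.120816)
center distance |VC| = r/sin(θ/2) = 1.188607/sin(35.0374°) = 2.070343
C = V + |VC|·bis = (-24.4098,-8.6339)
T_A = V + ((C−V)·d_A)·d_A = V + 1.6952·d_A = (-25.2047,-9.5175)
T_B = V + ((C−V)·d_B)·d_B = V + 1.6952·d_B = (-24.9696,-7.5853)
sweep = 180° − θ = 109.9252°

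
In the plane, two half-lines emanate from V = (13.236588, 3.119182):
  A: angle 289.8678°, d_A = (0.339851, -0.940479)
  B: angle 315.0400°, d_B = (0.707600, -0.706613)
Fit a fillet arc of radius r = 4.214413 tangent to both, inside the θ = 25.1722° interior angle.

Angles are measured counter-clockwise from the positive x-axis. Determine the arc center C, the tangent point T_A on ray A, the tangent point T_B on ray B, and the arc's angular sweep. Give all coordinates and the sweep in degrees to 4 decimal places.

center=(23.6151,-13.2008) T_A=(19.6515,-14.6330) T_B=(26.5930,-10.2186) sweep=154.8278

bisector direction at 302.4539° = (0.536621,-0.843823)
center distance |VC| = r/sin(θ/2) = 4.214413/sin(12.5861°) = 19.340467
C = V + |VC|·bis = (23.6151,-13.2008)
T_A = V + ((C−V)·d_A)·d_A = V + 18.8757·d_A = (19.6515,-14.6330)
T_B = V + ((C−V)·d_B)·d_B = V + 18.8757·d_B = (26.5930,-10.2186)
sweep = 180° − θ = 154.8278°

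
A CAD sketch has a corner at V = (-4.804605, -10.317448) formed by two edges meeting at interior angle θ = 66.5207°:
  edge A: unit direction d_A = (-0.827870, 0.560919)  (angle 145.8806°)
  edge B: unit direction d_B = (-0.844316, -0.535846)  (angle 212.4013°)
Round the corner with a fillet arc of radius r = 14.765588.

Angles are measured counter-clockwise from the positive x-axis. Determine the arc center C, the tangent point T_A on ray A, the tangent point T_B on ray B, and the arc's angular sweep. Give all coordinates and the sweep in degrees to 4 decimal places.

center=(-31.7243,-9.9138) T_A=(-23.4420,2.3102) T_B=(-23.8122,-22.3806) sweep=113.4793

bisector direction at 179.1410° = (-0.999888,0.014993)
center distance |VC| = r/sin(θ/2) = 14.765588/sin(33.2604°) = 26.922676
C = V + |VC|·bis = (-31.7243,-9.9138)
T_A = V + ((C−V)·d_A)·d_A = V + 22.5124·d_A = (-23.4420,2.3102)
T_B = V + ((C−V)·d_B)·d_B = V + 22.5124·d_B = (-23.8122,-22.3806)
sweep = 180° − θ = 113.4793°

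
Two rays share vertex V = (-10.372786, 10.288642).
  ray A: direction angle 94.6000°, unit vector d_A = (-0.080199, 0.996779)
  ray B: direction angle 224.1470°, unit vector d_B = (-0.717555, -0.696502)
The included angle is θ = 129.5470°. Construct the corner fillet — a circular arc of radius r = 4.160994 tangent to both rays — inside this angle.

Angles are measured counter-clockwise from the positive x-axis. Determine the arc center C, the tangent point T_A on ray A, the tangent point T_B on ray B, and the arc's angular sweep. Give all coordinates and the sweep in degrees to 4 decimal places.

bisector direction at 159.3735° = (-0.935897,0.352275)
center distance |VC| = r/sin(θ/2) = 4.160994/sin(64.7735°) = 4.599664
C = V + |VC|·bis = (-14.6776,11.9090)
T_A = V + ((C−V)·d_A)·d_A = V + 1.9604·d_A = (-10.5300,12.2427)
T_B = V + ((C−V)·d_B)·d_B = V + 1.9604·d_B = (-11.7795,8.9232)
sweep = 180° − θ = 50.4530°

center=(-14.6776,11.9090) T_A=(-10.5300,12.2427) T_B=(-11.7795,8.9232) sweep=50.4530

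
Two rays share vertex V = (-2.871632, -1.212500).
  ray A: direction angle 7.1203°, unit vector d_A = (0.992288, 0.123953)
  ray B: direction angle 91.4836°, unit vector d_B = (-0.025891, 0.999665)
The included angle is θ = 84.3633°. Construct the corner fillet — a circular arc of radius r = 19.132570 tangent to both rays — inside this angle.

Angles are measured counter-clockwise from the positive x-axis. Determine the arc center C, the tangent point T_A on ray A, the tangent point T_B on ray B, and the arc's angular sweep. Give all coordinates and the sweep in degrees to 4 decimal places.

bisector direction at 49.3019° = (0.652073,0.758157)
center distance |VC| = r/sin(θ/2) = 19.132570/sin(42.1816°) = 28.492995
C = V + |VC|·bis = (15.7079,20.3896)
T_A = V + ((C−V)·d_A)·d_A = V + 21.1139·d_A = (18.0794,1.4046)
T_B = V + ((C−V)·d_B)·d_B = V + 21.1139·d_B = (-3.4183,19.8943)
sweep = 180° − θ = 95.6367°

center=(15.7079,20.3896) T_A=(18.0794,1.4046) T_B=(-3.4183,19.8943) sweep=95.6367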